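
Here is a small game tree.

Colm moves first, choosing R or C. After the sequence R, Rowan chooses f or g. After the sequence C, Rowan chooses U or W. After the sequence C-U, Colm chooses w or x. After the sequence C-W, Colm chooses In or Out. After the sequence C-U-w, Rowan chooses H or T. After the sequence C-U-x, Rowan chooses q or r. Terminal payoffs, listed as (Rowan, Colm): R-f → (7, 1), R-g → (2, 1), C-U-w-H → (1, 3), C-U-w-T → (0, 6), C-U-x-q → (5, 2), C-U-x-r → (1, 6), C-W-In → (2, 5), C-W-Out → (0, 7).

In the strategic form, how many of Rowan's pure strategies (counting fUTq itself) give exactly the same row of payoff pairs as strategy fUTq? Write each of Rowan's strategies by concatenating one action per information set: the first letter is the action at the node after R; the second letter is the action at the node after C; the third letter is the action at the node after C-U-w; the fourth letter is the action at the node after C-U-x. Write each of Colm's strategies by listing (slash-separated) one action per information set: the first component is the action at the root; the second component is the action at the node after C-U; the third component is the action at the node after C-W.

1

Row for fUTq (columns R/w/In, R/w/Out, R/x/In, R/x/Out, C/w/In, C/w/Out, C/x/In, C/x/Out): (7,1) (7,1) (7,1) (7,1) (0,6) (0,6) (5,2) (5,2).
Every one of Rowan's information sets is on the play path for some reply by Colm when Rowan follows fUTq.
Changing the action at any of them therefore changes at least one column, so only fUTq itself gives this row.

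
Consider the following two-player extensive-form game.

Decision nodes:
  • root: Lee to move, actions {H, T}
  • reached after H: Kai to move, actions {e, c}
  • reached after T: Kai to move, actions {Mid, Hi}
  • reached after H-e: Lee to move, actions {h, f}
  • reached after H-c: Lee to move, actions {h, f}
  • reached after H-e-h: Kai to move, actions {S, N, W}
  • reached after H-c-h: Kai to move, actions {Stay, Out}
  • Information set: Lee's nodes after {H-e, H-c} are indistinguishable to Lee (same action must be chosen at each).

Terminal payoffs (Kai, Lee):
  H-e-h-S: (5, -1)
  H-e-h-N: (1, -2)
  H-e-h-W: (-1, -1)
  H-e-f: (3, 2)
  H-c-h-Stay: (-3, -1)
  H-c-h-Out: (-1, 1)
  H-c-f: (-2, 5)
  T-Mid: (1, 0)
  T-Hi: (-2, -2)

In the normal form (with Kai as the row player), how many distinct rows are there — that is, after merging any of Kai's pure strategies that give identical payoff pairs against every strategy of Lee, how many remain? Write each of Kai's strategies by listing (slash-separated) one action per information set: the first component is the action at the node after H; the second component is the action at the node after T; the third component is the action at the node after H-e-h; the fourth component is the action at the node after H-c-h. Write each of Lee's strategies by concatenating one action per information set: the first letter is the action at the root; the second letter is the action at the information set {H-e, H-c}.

Kai has 24 pure strategies: e/Mid/S/Stay, e/Mid/S/Out, e/Mid/N/Stay, e/Mid/N/Out, e/Mid/W/Stay, e/Mid/W/Out, e/Hi/S/Stay, e/Hi/S/Out, e/Hi/N/Stay, e/Hi/N/Out, e/Hi/W/Stay, e/Hi/W/Out, c/Mid/S/Stay, c/Mid/S/Out, c/Mid/N/Stay, c/Mid/N/Out, c/Mid/W/Stay, c/Mid/W/Out, c/Hi/S/Stay, c/Hi/S/Out, c/Hi/N/Stay, c/Hi/N/Out, c/Hi/W/Stay, c/Hi/W/Out. Columns: Hh, Hf, Th, Tf.
{e/Mid/S/Stay, e/Mid/S/Out} → row (5,-1) (3,2) (1,0) (1,0)
{e/Mid/N/Stay, e/Mid/N/Out} → row (1,-2) (3,2) (1,0) (1,0)
{e/Mid/W/Stay, e/Mid/W/Out} → row (-1,-1) (3,2) (1,0) (1,0)
{e/Hi/S/Stay, e/Hi/S/Out} → row (5,-1) (3,2) (-2,-2) (-2,-2)
{e/Hi/N/Stay, e/Hi/N/Out} → row (1,-2) (3,2) (-2,-2) (-2,-2)
{e/Hi/W/Stay, e/Hi/W/Out} → row (-1,-1) (3,2) (-2,-2) (-2,-2)
{c/Mid/S/Stay, c/Mid/N/Stay, c/Mid/W/Stay} → row (-3,-1) (-2,5) (1,0) (1,0)
{c/Mid/S/Out, c/Mid/N/Out, c/Mid/W/Out} → row (-1,1) (-2,5) (1,0) (1,0)
{c/Hi/S/Stay, c/Hi/N/Stay, c/Hi/W/Stay} → row (-3,-1) (-2,5) (-2,-2) (-2,-2)
{c/Hi/S/Out, c/Hi/N/Out, c/Hi/W/Out} → row (-1,1) (-2,5) (-2,-2) (-2,-2)
That's 10 distinct rows out of 24 strategies.

10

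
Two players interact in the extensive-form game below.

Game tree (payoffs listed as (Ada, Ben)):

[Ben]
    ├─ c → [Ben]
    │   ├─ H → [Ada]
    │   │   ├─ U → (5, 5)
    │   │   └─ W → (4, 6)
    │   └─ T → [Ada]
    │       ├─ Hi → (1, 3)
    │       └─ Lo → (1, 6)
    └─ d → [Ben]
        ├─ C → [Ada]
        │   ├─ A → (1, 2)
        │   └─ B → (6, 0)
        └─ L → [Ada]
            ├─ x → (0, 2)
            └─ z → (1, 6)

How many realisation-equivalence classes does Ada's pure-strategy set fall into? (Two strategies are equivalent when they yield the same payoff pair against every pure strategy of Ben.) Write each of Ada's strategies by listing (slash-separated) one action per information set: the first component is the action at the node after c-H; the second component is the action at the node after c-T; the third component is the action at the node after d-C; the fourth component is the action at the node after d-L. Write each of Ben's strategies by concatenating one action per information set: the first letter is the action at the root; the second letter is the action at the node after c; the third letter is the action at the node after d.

Ada has 16 pure strategies: U/Hi/A/x, U/Hi/A/z, U/Hi/B/x, U/Hi/B/z, U/Lo/A/x, U/Lo/A/z, U/Lo/B/x, U/Lo/B/z, W/Hi/A/x, W/Hi/A/z, W/Hi/B/x, W/Hi/B/z, W/Lo/A/x, W/Lo/A/z, W/Lo/B/x, W/Lo/B/z. Columns: cHC, cHL, cTC, cTL, dHC, dHL, dTC, dTL.
{U/Hi/A/x} → row (5,5) (5,5) (1,3) (1,3) (1,2) (0,2) (1,2) (0,2)
{U/Hi/A/z} → row (5,5) (5,5) (1,3) (1,3) (1,2) (1,6) (1,2) (1,6)
{U/Hi/B/x} → row (5,5) (5,5) (1,3) (1,3) (6,0) (0,2) (6,0) (0,2)
{U/Hi/B/z} → row (5,5) (5,5) (1,3) (1,3) (6,0) (1,6) (6,0) (1,6)
{U/Lo/A/x} → row (5,5) (5,5) (1,6) (1,6) (1,2) (0,2) (1,2) (0,2)
{U/Lo/A/z} → row (5,5) (5,5) (1,6) (1,6) (1,2) (1,6) (1,2) (1,6)
{U/Lo/B/x} → row (5,5) (5,5) (1,6) (1,6) (6,0) (0,2) (6,0) (0,2)
{U/Lo/B/z} → row (5,5) (5,5) (1,6) (1,6) (6,0) (1,6) (6,0) (1,6)
{W/Hi/A/x} → row (4,6) (4,6) (1,3) (1,3) (1,2) (0,2) (1,2) (0,2)
{W/Hi/A/z} → row (4,6) (4,6) (1,3) (1,3) (1,2) (1,6) (1,2) (1,6)
{W/Hi/B/x} → row (4,6) (4,6) (1,3) (1,3) (6,0) (0,2) (6,0) (0,2)
{W/Hi/B/z} → row (4,6) (4,6) (1,3) (1,3) (6,0) (1,6) (6,0) (1,6)
{W/Lo/A/x} → row (4,6) (4,6) (1,6) (1,6) (1,2) (0,2) (1,2) (0,2)
{W/Lo/A/z} → row (4,6) (4,6) (1,6) (1,6) (1,2) (1,6) (1,2) (1,6)
{W/Lo/B/x} → row (4,6) (4,6) (1,6) (1,6) (6,0) (0,2) (6,0) (0,2)
{W/Lo/B/z} → row (4,6) (4,6) (1,6) (1,6) (6,0) (1,6) (6,0) (1,6)
That's 16 distinct rows out of 16 strategies.

16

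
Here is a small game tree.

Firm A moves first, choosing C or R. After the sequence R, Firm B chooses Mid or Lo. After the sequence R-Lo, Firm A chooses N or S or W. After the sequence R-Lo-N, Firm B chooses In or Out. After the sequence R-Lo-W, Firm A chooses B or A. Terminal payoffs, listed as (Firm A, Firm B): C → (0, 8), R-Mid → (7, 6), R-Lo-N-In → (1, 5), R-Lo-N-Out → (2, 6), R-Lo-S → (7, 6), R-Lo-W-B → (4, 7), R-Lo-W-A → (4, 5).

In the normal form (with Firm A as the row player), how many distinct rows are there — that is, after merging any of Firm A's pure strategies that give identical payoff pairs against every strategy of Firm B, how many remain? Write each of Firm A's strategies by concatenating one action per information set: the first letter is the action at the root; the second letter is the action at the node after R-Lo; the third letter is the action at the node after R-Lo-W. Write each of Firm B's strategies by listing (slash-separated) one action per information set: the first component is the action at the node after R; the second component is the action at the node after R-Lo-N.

Firm A has 12 pure strategies: CNB, CNA, CSB, CSA, CWB, CWA, RNB, RNA, RSB, RSA, RWB, RWA. Columns: Mid/In, Mid/Out, Lo/In, Lo/Out.
{CNB, CNA, CSB, CSA, CWB, CWA} → row (0,8) (0,8) (0,8) (0,8)
{RNB, RNA} → row (7,6) (7,6) (1,5) (2,6)
{RSB, RSA} → row (7,6) (7,6) (7,6) (7,6)
{RWB} → row (7,6) (7,6) (4,7) (4,7)
{RWA} → row (7,6) (7,6) (4,5) (4,5)
That's 5 distinct rows out of 12 strategies.

5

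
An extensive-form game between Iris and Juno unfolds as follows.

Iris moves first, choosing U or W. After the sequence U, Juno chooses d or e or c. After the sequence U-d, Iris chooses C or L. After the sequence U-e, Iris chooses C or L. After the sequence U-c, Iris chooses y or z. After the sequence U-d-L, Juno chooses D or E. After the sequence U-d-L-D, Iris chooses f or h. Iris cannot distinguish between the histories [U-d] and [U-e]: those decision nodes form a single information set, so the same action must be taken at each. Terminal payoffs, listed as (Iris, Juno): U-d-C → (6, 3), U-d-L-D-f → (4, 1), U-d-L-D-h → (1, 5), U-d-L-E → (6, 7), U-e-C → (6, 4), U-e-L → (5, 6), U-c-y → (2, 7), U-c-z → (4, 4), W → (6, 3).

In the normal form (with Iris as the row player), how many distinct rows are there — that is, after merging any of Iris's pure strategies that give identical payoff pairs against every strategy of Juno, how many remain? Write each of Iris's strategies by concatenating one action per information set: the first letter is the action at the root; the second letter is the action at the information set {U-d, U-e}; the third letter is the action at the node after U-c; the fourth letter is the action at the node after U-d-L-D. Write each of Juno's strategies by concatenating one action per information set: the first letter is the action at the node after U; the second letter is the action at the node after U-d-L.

7

Iris has 16 pure strategies: UCyf, UCyh, UCzf, UCzh, ULyf, ULyh, ULzf, ULzh, WCyf, WCyh, WCzf, WCzh, WLyf, WLyh, WLzf, WLzh. Columns: dD, dE, eD, eE, cD, cE.
{UCyf, UCyh} → row (6,3) (6,3) (6,4) (6,4) (2,7) (2,7)
{UCzf, UCzh} → row (6,3) (6,3) (6,4) (6,4) (4,4) (4,4)
{ULyf} → row (4,1) (6,7) (5,6) (5,6) (2,7) (2,7)
{ULyh} → row (1,5) (6,7) (5,6) (5,6) (2,7) (2,7)
{ULzf} → row (4,1) (6,7) (5,6) (5,6) (4,4) (4,4)
{ULzh} → row (1,5) (6,7) (5,6) (5,6) (4,4) (4,4)
{WCyf, WCyh, WCzf, WCzh, WLyf, WLyh, WLzf, WLzh} → row (6,3) (6,3) (6,3) (6,3) (6,3) (6,3)
That's 7 distinct rows out of 16 strategies.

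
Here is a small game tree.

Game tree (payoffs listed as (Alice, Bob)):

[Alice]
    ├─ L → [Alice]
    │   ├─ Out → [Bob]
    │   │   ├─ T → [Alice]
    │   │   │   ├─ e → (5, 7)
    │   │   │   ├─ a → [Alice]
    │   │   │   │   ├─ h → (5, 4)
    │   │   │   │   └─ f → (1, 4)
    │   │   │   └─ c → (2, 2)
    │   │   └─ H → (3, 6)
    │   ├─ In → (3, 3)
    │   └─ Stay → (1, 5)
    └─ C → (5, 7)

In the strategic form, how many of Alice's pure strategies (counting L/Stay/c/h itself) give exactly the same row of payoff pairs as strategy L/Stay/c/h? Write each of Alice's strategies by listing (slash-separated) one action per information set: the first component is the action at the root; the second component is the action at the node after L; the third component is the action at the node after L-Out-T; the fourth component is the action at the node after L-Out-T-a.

6

Row for L/Stay/c/h (columns T, H): (1,5) (1,5).
Under L/Stay/c/h, Alice's choice at the node after L-Out-T and at the node after L-Out-T-a can never be reached regardless of what Bob does, so varying those choices leaves every outcome unchanged.
Holding the reachable choices fixed and varying the unreachable ones freely already gives 3 × 2 = 6 equivalent strategies.
No other strategy reproduces this row, so those 6 are the full class: L/Stay/e/h, L/Stay/e/f, L/Stay/a/h, L/Stay/a/f, L/Stay/c/h, L/Stay/c/f.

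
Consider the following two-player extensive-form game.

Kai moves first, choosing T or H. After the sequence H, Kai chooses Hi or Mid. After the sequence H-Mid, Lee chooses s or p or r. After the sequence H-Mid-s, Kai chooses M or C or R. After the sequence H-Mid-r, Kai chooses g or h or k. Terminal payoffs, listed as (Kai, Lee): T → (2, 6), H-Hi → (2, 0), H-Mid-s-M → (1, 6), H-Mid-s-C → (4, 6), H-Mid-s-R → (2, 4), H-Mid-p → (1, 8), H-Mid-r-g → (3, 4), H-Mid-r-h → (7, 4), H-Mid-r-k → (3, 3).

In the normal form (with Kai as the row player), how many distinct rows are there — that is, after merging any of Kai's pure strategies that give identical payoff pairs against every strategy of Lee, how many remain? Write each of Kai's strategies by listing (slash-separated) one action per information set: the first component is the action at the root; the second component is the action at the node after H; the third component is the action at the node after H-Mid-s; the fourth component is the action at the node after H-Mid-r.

Kai has 36 pure strategies: T/Hi/M/g, T/Hi/M/h, T/Hi/M/k, T/Hi/C/g, T/Hi/C/h, T/Hi/C/k, T/Hi/R/g, T/Hi/R/h, T/Hi/R/k, T/Mid/M/g, T/Mid/M/h, T/Mid/M/k, T/Mid/C/g, T/Mid/C/h, T/Mid/C/k, T/Mid/R/g, T/Mid/R/h, T/Mid/R/k, H/Hi/M/g, H/Hi/M/h, H/Hi/M/k, H/Hi/C/g, H/Hi/C/h, H/Hi/C/k, H/Hi/R/g, H/Hi/R/h, H/Hi/R/k, H/Mid/M/g, H/Mid/M/h, H/Mid/M/k, H/Mid/C/g, H/Mid/C/h, H/Mid/C/k, H/Mid/R/g, H/Mid/R/h, H/Mid/R/k. Columns: s, p, r.
{T/Hi/M/g, T/Hi/M/h, T/Hi/M/k, T/Hi/C/g, T/Hi/C/h, T/Hi/C/k, T/Hi/R/g, T/Hi/R/h, T/Hi/R/k, T/Mid/M/g, T/Mid/M/h, T/Mid/M/k, T/Mid/C/g, T/Mid/C/h, T/Mid/C/k, T/Mid/R/g, T/Mid/R/h, T/Mid/R/k} → row (2,6) (2,6) (2,6)
{H/Hi/M/g, H/Hi/M/h, H/Hi/M/k, H/Hi/C/g, H/Hi/C/h, H/Hi/C/k, H/Hi/R/g, H/Hi/R/h, H/Hi/R/k} → row (2,0) (2,0) (2,0)
{H/Mid/M/g} → row (1,6) (1,8) (3,4)
{H/Mid/M/h} → row (1,6) (1,8) (7,4)
{H/Mid/M/k} → row (1,6) (1,8) (3,3)
{H/Mid/C/g} → row (4,6) (1,8) (3,4)
{H/Mid/C/h} → row (4,6) (1,8) (7,4)
{H/Mid/C/k} → row (4,6) (1,8) (3,3)
{H/Mid/R/g} → row (2,4) (1,8) (3,4)
{H/Mid/R/h} → row (2,4) (1,8) (7,4)
{H/Mid/R/k} → row (2,4) (1,8) (3,3)
That's 11 distinct rows out of 36 strategies.

11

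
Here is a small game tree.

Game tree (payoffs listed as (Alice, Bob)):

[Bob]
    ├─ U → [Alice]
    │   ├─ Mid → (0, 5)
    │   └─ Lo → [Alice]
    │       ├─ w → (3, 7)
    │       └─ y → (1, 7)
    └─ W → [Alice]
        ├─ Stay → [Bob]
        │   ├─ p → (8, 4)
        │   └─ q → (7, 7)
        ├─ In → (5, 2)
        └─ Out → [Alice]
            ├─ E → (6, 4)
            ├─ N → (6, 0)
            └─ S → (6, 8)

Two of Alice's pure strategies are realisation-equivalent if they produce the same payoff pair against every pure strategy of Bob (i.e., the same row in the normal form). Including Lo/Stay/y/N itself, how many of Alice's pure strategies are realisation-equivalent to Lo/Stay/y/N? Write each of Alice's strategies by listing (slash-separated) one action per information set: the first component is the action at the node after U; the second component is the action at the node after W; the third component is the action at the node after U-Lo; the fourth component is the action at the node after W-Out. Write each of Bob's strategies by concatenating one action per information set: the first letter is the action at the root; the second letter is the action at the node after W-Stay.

Row for Lo/Stay/y/N (columns Up, Uq, Wp, Wq): (1,7) (1,7) (8,4) (7,7).
Under Lo/Stay/y/N, Alice's choice at the node after W-Out can never be reached regardless of what Bob does, so varying those choices leaves every outcome unchanged.
Holding the reachable choices fixed and varying the unreachable one freely already gives 3 equivalent strategies.
No other strategy reproduces this row, so those 3 are the full class: Lo/Stay/y/E, Lo/Stay/y/N, Lo/Stay/y/S.

3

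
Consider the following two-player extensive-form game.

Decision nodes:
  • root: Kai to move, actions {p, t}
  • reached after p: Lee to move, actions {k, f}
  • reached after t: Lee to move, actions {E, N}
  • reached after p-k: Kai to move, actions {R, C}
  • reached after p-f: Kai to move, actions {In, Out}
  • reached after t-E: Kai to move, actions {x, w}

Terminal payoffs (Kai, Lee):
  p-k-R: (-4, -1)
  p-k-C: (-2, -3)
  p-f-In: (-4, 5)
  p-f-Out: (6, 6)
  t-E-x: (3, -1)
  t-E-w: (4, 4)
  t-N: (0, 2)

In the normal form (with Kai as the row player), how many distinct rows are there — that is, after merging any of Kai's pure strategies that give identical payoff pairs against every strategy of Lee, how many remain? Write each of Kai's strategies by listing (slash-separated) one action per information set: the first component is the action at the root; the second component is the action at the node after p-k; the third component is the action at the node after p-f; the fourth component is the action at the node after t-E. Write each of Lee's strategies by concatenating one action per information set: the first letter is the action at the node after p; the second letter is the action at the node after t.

6

Kai has 16 pure strategies: p/R/In/x, p/R/In/w, p/R/Out/x, p/R/Out/w, p/C/In/x, p/C/In/w, p/C/Out/x, p/C/Out/w, t/R/In/x, t/R/In/w, t/R/Out/x, t/R/Out/w, t/C/In/x, t/C/In/w, t/C/Out/x, t/C/Out/w. Columns: kE, kN, fE, fN.
{p/R/In/x, p/R/In/w} → row (-4,-1) (-4,-1) (-4,5) (-4,5)
{p/R/Out/x, p/R/Out/w} → row (-4,-1) (-4,-1) (6,6) (6,6)
{p/C/In/x, p/C/In/w} → row (-2,-3) (-2,-3) (-4,5) (-4,5)
{p/C/Out/x, p/C/Out/w} → row (-2,-3) (-2,-3) (6,6) (6,6)
{t/R/In/x, t/R/Out/x, t/C/In/x, t/C/Out/x} → row (3,-1) (0,2) (3,-1) (0,2)
{t/R/In/w, t/R/Out/w, t/C/In/w, t/C/Out/w} → row (4,4) (0,2) (4,4) (0,2)
That's 6 distinct rows out of 16 strategies.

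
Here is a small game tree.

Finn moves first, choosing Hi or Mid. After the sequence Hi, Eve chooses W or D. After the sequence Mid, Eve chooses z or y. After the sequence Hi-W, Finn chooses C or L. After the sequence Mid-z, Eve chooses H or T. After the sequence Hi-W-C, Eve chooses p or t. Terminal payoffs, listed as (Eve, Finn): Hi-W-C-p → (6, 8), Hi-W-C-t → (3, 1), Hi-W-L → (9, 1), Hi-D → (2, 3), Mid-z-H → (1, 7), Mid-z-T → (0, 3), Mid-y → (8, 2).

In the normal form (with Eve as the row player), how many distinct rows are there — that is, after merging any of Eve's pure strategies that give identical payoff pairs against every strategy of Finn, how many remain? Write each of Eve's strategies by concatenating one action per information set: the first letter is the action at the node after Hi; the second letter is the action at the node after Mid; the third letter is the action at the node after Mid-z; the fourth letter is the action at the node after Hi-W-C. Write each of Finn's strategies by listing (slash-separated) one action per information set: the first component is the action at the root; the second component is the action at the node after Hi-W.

9

Eve has 16 pure strategies: WzHp, WzHt, WzTp, WzTt, WyHp, WyHt, WyTp, WyTt, DzHp, DzHt, DzTp, DzTt, DyHp, DyHt, DyTp, DyTt. Columns: Hi/C, Hi/L, Mid/C, Mid/L.
{WzHp} → row (6,8) (9,1) (1,7) (1,7)
{WzHt} → row (3,1) (9,1) (1,7) (1,7)
{WzTp} → row (6,8) (9,1) (0,3) (0,3)
{WzTt} → row (3,1) (9,1) (0,3) (0,3)
{WyHp, WyTp} → row (6,8) (9,1) (8,2) (8,2)
{WyHt, WyTt} → row (3,1) (9,1) (8,2) (8,2)
{DzHp, DzHt} → row (2,3) (2,3) (1,7) (1,7)
{DzTp, DzTt} → row (2,3) (2,3) (0,3) (0,3)
{DyHp, DyHt, DyTp, DyTt} → row (2,3) (2,3) (8,2) (8,2)
That's 9 distinct rows out of 16 strategies.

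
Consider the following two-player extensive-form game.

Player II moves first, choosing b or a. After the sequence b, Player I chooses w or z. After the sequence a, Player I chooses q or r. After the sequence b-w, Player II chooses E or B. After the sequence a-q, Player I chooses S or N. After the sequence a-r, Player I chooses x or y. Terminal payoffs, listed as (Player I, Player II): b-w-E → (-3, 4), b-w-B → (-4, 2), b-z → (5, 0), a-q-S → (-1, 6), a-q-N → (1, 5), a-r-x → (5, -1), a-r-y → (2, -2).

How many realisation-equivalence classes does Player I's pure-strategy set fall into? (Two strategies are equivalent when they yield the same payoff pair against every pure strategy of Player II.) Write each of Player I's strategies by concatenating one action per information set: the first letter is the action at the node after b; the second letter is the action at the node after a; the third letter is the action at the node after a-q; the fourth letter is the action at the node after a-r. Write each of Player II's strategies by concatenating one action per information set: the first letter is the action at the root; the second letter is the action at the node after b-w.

8

Player I has 16 pure strategies: wqSx, wqSy, wqNx, wqNy, wrSx, wrSy, wrNx, wrNy, zqSx, zqSy, zqNx, zqNy, zrSx, zrSy, zrNx, zrNy. Columns: bE, bB, aE, aB.
{wqSx, wqSy} → row (-3,4) (-4,2) (-1,6) (-1,6)
{wqNx, wqNy} → row (-3,4) (-4,2) (1,5) (1,5)
{wrSx, wrNx} → row (-3,4) (-4,2) (5,-1) (5,-1)
{wrSy, wrNy} → row (-3,4) (-4,2) (2,-2) (2,-2)
{zqSx, zqSy} → row (5,0) (5,0) (-1,6) (-1,6)
{zqNx, zqNy} → row (5,0) (5,0) (1,5) (1,5)
{zrSx, zrNx} → row (5,0) (5,0) (5,-1) (5,-1)
{zrSy, zrNy} → row (5,0) (5,0) (2,-2) (2,-2)
That's 8 distinct rows out of 16 strategies.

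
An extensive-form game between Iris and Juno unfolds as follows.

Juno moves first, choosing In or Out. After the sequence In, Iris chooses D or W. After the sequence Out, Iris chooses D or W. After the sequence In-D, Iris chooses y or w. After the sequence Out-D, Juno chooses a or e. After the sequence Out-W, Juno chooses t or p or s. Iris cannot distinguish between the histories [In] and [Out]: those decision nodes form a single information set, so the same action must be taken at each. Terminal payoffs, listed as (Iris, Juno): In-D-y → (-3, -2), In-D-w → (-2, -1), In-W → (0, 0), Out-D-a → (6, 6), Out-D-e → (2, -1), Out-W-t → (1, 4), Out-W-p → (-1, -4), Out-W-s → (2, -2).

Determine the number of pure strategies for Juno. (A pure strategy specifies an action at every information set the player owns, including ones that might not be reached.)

12

Juno owns the root with actions {In, Out} — two choices.
Juno owns the node after Out-D with actions {a, e} — two choices.
Juno owns the node after Out-W with actions {t, p, s} — three choices.
A pure strategy fixes one action at each information set independently, so the count is the product 2 × 2 × 3 = 12.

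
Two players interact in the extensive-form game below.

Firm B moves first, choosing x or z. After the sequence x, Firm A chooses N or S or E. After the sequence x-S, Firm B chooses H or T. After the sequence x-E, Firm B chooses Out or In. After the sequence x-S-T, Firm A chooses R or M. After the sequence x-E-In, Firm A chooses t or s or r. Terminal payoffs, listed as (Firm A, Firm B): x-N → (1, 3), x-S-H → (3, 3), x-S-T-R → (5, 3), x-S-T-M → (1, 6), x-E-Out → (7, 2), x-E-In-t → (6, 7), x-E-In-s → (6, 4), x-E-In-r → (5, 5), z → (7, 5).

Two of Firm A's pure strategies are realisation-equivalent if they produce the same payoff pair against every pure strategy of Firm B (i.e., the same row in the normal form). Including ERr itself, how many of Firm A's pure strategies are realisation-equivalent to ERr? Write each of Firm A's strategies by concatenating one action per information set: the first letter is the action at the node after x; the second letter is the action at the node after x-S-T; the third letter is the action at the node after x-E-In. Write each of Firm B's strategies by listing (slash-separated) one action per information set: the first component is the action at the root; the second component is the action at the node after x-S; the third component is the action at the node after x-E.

Row for ERr (columns x/H/Out, x/H/In, x/T/Out, x/T/In, z/H/Out, z/H/In, z/T/Out, z/T/In): (7,2) (5,5) (7,2) (5,5) (7,5) (7,5) (7,5) (7,5).
Under ERr, Firm A's choice at the node after x-S-T can never be reached regardless of what Firm B does, so varying those choices leaves every outcome unchanged.
Holding the reachable choices fixed and varying the unreachable one freely already gives 2 equivalent strategies.
No other strategy reproduces this row, so those 2 are the full class: ERr, EMr.

2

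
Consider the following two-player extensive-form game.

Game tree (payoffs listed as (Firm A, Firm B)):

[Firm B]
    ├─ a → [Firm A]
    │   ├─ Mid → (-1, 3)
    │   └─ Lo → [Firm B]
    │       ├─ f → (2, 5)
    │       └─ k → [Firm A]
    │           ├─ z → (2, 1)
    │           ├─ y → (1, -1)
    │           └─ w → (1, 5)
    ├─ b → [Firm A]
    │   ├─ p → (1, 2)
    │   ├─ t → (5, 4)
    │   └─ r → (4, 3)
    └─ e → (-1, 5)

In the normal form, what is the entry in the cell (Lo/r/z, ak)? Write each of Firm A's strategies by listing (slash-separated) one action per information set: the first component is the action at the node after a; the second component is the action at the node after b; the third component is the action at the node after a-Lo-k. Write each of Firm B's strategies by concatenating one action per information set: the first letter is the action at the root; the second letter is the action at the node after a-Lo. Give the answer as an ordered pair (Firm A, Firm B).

Trace the play path from the root:
  Firm B plays a
  Firm A plays Lo at [a]
  Firm B plays k at [a-Lo]
  Firm A plays z at [a-Lo-k]
→ terminal payoff (2, 1).
(Firm A's choice at the node after b is never reached on this path, so it doesn't affect the outcome.)

(2, 1)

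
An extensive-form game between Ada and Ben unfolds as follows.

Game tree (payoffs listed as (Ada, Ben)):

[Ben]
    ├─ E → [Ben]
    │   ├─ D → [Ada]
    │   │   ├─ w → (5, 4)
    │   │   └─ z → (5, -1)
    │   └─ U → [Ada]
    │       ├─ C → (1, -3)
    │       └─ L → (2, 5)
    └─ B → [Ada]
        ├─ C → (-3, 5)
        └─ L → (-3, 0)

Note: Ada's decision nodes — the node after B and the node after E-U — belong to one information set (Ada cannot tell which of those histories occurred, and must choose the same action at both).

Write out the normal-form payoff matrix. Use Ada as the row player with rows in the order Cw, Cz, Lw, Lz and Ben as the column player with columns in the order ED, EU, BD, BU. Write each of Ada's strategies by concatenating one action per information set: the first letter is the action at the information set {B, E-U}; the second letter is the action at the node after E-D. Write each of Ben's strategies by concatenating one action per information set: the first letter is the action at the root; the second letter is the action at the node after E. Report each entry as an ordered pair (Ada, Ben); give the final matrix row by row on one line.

           ED       EU       BD       BU
  Cw    (5,4)   (1,-3)   (-3,5)   (-3,5)
  Cz   (5,-1)   (1,-3)   (-3,5)   (-3,5)
  Lw    (5,4)    (2,5)   (-3,0)   (-3,0)
  Lz   (5,-1)    (2,5)   (-3,0)   (-3,0)

Cw: (5,4) (1,-3) (-3,5) (-3,5) | Cz: (5,-1) (1,-3) (-3,5) (-3,5) | Lw: (5,4) (2,5) (-3,0) (-3,0) | Lz: (5,-1) (2,5) (-3,0) (-3,0)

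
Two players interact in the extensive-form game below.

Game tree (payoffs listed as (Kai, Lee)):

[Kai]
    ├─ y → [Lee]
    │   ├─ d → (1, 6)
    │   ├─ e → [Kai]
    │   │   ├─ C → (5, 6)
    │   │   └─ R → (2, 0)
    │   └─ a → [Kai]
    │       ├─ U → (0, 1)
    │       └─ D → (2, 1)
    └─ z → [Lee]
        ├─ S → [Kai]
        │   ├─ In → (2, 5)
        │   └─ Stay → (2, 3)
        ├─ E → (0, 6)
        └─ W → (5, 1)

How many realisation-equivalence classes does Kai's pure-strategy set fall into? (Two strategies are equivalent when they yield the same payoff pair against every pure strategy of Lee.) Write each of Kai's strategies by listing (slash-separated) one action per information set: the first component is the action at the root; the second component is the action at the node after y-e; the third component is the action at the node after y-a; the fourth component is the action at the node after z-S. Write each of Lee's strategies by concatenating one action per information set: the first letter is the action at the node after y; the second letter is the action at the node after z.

Kai has 16 pure strategies: y/C/U/In, y/C/U/Stay, y/C/D/In, y/C/D/Stay, y/R/U/In, y/R/U/Stay, y/R/D/In, y/R/D/Stay, z/C/U/In, z/C/U/Stay, z/C/D/In, z/C/D/Stay, z/R/U/In, z/R/U/Stay, z/R/D/In, z/R/D/Stay. Columns: dS, dE, dW, eS, eE, eW, aS, aE, aW.
{y/C/U/In, y/C/U/Stay} → row (1,6) (1,6) (1,6) (5,6) (5,6) (5,6) (0,1) (0,1) (0,1)
{y/C/D/In, y/C/D/Stay} → row (1,6) (1,6) (1,6) (5,6) (5,6) (5,6) (2,1) (2,1) (2,1)
{y/R/U/In, y/R/U/Stay} → row (1,6) (1,6) (1,6) (2,0) (2,0) (2,0) (0,1) (0,1) (0,1)
{y/R/D/In, y/R/D/Stay} → row (1,6) (1,6) (1,6) (2,0) (2,0) (2,0) (2,1) (2,1) (2,1)
{z/C/U/In, z/C/D/In, z/R/U/In, z/R/D/In} → row (2,5) (0,6) (5,1) (2,5) (0,6) (5,1) (2,5) (0,6) (5,1)
{z/C/U/Stay, z/C/D/Stay, z/R/U/Stay, z/R/D/Stay} → row (2,3) (0,6) (5,1) (2,3) (0,6) (5,1) (2,3) (0,6) (5,1)
That's 6 distinct rows out of 16 strategies.

6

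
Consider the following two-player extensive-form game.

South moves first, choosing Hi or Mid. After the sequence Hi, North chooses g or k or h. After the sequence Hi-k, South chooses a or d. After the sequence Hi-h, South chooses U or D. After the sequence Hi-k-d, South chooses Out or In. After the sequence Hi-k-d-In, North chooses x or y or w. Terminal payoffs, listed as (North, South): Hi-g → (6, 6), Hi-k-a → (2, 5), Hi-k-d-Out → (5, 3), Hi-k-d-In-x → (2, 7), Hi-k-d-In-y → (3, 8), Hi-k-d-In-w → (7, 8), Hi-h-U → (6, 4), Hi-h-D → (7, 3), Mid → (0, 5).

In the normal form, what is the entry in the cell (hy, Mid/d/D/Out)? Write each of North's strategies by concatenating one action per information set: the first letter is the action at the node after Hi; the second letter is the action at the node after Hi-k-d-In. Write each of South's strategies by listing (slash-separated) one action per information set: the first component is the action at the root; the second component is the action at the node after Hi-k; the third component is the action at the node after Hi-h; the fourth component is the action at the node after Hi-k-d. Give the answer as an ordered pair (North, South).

Trace the play path from the root:
  South plays Mid
→ terminal payoff (0, 5).
(North's choice at the node after Hi is never reached on this path, so it doesn't affect the outcome.)

(0, 5)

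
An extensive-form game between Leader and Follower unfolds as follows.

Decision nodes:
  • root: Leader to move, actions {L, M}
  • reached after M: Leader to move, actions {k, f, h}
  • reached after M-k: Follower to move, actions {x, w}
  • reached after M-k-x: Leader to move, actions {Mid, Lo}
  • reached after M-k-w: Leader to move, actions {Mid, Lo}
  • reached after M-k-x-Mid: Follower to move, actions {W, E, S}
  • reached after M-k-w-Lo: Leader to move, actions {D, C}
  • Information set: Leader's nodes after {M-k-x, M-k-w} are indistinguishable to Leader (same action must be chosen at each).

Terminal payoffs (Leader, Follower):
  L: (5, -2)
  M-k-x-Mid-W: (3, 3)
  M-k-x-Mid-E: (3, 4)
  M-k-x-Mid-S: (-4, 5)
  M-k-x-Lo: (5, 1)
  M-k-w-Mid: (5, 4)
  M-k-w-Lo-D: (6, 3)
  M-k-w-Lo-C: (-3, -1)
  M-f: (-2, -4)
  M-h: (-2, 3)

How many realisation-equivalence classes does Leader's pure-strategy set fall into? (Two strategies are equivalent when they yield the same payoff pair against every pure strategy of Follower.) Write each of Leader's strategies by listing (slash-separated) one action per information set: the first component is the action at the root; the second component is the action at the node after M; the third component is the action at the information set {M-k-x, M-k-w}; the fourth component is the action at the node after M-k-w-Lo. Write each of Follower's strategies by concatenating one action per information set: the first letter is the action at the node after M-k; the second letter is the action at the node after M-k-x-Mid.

Leader has 24 pure strategies: L/k/Mid/D, L/k/Mid/C, L/k/Lo/D, L/k/Lo/C, L/f/Mid/D, L/f/Mid/C, L/f/Lo/D, L/f/Lo/C, L/h/Mid/D, L/h/Mid/C, L/h/Lo/D, L/h/Lo/C, M/k/Mid/D, M/k/Mid/C, M/k/Lo/D, M/k/Lo/C, M/f/Mid/D, M/f/Mid/C, M/f/Lo/D, M/f/Lo/C, M/h/Mid/D, M/h/Mid/C, M/h/Lo/D, M/h/Lo/C. Columns: xW, xE, xS, wW, wE, wS.
{L/k/Mid/D, L/k/Mid/C, L/k/Lo/D, L/k/Lo/C, L/f/Mid/D, L/f/Mid/C, L/f/Lo/D, L/f/Lo/C, L/h/Mid/D, L/h/Mid/C, L/h/Lo/D, L/h/Lo/C} → row (5,-2) (5,-2) (5,-2) (5,-2) (5,-2) (5,-2)
{M/k/Mid/D, M/k/Mid/C} → row (3,3) (3,4) (-4,5) (5,4) (5,4) (5,4)
{M/k/Lo/D} → row (5,1) (5,1) (5,1) (6,3) (6,3) (6,3)
{M/k/Lo/C} → row (5,1) (5,1) (5,1) (-3,-1) (-3,-1) (-3,-1)
{M/f/Mid/D, M/f/Mid/C, M/f/Lo/D, M/f/Lo/C} → row (-2,-4) (-2,-4) (-2,-4) (-2,-4) (-2,-4) (-2,-4)
{M/h/Mid/D, M/h/Mid/C, M/h/Lo/D, M/h/Lo/C} → row (-2,3) (-2,3) (-2,3) (-2,3) (-2,3) (-2,3)
That's 6 distinct rows out of 24 strategies.

6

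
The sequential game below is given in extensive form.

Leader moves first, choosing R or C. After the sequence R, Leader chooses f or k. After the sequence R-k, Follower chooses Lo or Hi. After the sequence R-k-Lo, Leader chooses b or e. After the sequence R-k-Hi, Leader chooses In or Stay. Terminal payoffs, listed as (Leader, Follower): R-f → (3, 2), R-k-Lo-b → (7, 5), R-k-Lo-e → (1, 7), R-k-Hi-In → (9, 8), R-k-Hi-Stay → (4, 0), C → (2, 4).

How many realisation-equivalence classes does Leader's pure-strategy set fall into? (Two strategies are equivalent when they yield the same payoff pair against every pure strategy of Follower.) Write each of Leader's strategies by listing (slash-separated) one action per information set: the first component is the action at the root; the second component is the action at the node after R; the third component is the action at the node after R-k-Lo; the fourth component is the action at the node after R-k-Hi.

Leader has 16 pure strategies: R/f/b/In, R/f/b/Stay, R/f/e/In, R/f/e/Stay, R/k/b/In, R/k/b/Stay, R/k/e/In, R/k/e/Stay, C/f/b/In, C/f/b/Stay, C/f/e/In, C/f/e/Stay, C/k/b/In, C/k/b/Stay, C/k/e/In, C/k/e/Stay. Columns: Lo, Hi.
{R/f/b/In, R/f/b/Stay, R/f/e/In, R/f/e/Stay} → row (3,2) (3,2)
{R/k/b/In} → row (7,5) (9,8)
{R/k/b/Stay} → row (7,5) (4,0)
{R/k/e/In} → row (1,7) (9,8)
{R/k/e/Stay} → row (1,7) (4,0)
{C/f/b/In, C/f/b/Stay, C/f/e/In, C/f/e/Stay, C/k/b/In, C/k/b/Stay, C/k/e/In, C/k/e/Stay} → row (2,4) (2,4)
That's 6 distinct rows out of 16 strategies.

6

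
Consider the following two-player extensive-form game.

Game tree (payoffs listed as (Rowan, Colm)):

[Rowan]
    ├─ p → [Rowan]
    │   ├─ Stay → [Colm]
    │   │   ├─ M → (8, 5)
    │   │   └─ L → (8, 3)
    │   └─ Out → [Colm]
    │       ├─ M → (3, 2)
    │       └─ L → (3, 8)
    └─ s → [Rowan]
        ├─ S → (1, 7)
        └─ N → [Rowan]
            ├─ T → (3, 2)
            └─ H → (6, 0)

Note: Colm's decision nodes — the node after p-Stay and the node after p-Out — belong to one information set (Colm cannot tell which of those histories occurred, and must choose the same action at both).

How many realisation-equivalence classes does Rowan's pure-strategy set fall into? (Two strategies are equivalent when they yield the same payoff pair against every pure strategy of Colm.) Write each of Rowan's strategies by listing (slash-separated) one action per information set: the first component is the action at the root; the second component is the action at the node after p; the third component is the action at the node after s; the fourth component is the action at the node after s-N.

Rowan has 16 pure strategies: p/Stay/S/T, p/Stay/S/H, p/Stay/N/T, p/Stay/N/H, p/Out/S/T, p/Out/S/H, p/Out/N/T, p/Out/N/H, s/Stay/S/T, s/Stay/S/H, s/Stay/N/T, s/Stay/N/H, s/Out/S/T, s/Out/S/H, s/Out/N/T, s/Out/N/H. Columns: M, L.
{p/Stay/S/T, p/Stay/S/H, p/Stay/N/T, p/Stay/N/H} → row (8,5) (8,3)
{p/Out/S/T, p/Out/S/H, p/Out/N/T, p/Out/N/H} → row (3,2) (3,8)
{s/Stay/S/T, s/Stay/S/H, s/Out/S/T, s/Out/S/H} → row (1,7) (1,7)
{s/Stay/N/T, s/Out/N/T} → row (3,2) (3,2)
{s/Stay/N/H, s/Out/N/H} → row (6,0) (6,0)
That's 5 distinct rows out of 16 strategies.

5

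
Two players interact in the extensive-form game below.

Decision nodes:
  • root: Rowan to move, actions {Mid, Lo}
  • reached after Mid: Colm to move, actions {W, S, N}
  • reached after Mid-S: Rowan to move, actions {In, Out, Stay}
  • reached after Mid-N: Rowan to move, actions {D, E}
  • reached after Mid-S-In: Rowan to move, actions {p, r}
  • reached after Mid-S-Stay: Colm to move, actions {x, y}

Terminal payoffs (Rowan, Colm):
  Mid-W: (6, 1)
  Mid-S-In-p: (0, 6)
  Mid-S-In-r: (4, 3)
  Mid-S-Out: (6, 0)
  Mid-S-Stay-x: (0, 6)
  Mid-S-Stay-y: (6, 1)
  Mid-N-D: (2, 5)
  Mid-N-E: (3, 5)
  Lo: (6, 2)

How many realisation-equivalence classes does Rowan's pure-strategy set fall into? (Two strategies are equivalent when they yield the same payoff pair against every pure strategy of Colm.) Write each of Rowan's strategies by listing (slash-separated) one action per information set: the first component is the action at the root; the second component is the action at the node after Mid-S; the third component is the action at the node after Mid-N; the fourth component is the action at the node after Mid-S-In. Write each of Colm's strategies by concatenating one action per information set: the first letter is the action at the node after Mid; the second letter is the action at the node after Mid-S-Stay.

9

Rowan has 24 pure strategies: Mid/In/D/p, Mid/In/D/r, Mid/In/E/p, Mid/In/E/r, Mid/Out/D/p, Mid/Out/D/r, Mid/Out/E/p, Mid/Out/E/r, Mid/Stay/D/p, Mid/Stay/D/r, Mid/Stay/E/p, Mid/Stay/E/r, Lo/In/D/p, Lo/In/D/r, Lo/In/E/p, Lo/In/E/r, Lo/Out/D/p, Lo/Out/D/r, Lo/Out/E/p, Lo/Out/E/r, Lo/Stay/D/p, Lo/Stay/D/r, Lo/Stay/E/p, Lo/Stay/E/r. Columns: Wx, Wy, Sx, Sy, Nx, Ny.
{Mid/In/D/p} → row (6,1) (6,1) (0,6) (0,6) (2,5) (2,5)
{Mid/In/D/r} → row (6,1) (6,1) (4,3) (4,3) (2,5) (2,5)
{Mid/In/E/p} → row (6,1) (6,1) (0,6) (0,6) (3,5) (3,5)
{Mid/In/E/r} → row (6,1) (6,1) (4,3) (4,3) (3,5) (3,5)
{Mid/Out/D/p, Mid/Out/D/r} → row (6,1) (6,1) (6,0) (6,0) (2,5) (2,5)
{Mid/Out/E/p, Mid/Out/E/r} → row (6,1) (6,1) (6,0) (6,0) (3,5) (3,5)
{Mid/Stay/D/p, Mid/Stay/D/r} → row (6,1) (6,1) (0,6) (6,1) (2,5) (2,5)
{Mid/Stay/E/p, Mid/Stay/E/r} → row (6,1) (6,1) (0,6) (6,1) (3,5) (3,5)
{Lo/In/D/p, Lo/In/D/r, Lo/In/E/p, Lo/In/E/r, Lo/Out/D/p, Lo/Out/D/r, Lo/Out/E/p, Lo/Out/E/r, Lo/Stay/D/p, Lo/Stay/D/r, Lo/Stay/E/p, Lo/Stay/E/r} → row (6,2) (6,2) (6,2) (6,2) (6,2) (6,2)
That's 9 distinct rows out of 24 strategies.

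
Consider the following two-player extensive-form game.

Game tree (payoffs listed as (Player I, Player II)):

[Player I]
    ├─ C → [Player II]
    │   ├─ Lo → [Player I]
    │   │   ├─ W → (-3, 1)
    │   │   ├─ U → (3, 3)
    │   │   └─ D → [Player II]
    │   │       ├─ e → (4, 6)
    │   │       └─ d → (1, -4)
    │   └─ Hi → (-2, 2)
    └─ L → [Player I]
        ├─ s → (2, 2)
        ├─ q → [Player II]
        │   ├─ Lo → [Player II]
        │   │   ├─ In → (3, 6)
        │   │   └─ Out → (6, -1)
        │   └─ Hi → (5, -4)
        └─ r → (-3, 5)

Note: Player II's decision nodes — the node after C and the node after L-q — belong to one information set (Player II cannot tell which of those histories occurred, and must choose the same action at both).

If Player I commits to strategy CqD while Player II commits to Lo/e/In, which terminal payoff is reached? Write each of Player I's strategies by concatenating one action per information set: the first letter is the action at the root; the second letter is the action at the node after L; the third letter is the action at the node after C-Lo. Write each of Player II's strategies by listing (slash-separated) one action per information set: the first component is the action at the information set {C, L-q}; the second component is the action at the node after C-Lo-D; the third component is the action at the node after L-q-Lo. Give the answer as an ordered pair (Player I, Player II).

(4, 6)

Trace the play path from the root:
  Player I plays C
  Player II plays Lo at [C]
  Player I plays D at [C-Lo]
  Player II plays e at [C-Lo-D]
→ terminal payoff (4, 6).
(Player I's choice at the node after L is never reached on this path, so it doesn't affect the outcome.)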